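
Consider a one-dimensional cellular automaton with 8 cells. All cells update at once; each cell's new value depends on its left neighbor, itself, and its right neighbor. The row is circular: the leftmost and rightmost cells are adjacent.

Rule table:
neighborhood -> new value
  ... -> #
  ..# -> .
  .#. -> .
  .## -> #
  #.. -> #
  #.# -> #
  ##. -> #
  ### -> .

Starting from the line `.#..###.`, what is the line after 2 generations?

..#.#.##
#..#.###

#..#.###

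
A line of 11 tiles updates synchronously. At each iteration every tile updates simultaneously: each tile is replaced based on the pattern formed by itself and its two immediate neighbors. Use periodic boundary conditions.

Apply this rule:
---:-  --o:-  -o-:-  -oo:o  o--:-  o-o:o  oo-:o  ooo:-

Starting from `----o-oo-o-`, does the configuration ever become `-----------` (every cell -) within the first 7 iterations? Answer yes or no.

yes

-----oooo--
-----o--o--
-----------
all cells are - at iteration 3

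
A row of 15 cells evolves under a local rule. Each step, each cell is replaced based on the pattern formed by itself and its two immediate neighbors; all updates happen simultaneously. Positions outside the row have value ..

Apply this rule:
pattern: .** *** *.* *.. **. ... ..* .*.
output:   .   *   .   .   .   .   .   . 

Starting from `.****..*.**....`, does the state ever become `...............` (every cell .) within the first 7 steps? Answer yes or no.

..**...........
...............
all cells are . at step 2

yes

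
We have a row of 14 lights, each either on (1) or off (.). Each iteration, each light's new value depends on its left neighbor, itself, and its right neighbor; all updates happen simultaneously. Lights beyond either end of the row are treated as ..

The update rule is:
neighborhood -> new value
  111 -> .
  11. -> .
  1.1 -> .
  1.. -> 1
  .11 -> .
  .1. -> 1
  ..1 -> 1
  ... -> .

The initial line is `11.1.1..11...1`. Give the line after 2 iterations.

..11....111...

...1.111..1.11
..11....111...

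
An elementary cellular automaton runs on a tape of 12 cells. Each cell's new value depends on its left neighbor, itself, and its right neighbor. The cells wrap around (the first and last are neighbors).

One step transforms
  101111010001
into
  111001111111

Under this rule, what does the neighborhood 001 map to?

1

At position 10 the neighborhood is 001; the next row has 1 there.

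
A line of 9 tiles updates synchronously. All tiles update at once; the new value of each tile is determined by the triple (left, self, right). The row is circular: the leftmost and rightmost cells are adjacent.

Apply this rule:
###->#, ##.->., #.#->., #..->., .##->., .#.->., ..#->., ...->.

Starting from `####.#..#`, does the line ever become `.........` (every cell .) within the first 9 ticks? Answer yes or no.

yes

###......
.#.......
.........
all cells are . at tick 3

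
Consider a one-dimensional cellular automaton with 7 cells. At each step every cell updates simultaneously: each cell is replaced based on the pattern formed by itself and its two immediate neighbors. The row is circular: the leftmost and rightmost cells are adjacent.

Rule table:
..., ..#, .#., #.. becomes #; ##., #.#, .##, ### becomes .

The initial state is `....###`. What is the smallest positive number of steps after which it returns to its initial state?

2

####...
....###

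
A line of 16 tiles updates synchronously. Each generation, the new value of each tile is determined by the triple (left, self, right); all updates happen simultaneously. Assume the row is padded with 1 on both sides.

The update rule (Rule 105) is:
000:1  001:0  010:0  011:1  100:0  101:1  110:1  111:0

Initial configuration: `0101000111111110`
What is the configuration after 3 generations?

0101100001001101

1010010100000011
1100001001111010
0101100001001101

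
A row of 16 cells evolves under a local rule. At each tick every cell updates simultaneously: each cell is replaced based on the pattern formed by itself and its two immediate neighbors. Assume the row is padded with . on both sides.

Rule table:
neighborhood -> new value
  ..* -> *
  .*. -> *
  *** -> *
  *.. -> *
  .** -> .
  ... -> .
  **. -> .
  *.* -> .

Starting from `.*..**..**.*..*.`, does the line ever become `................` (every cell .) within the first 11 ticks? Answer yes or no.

****..**...*****
.**.**..*.*.***.
*.....***.*..*.*
**...*.*..****.*
..*.**.***.**..*
.**.....*....***
*..*...***..*.*.
*****.*.*.***.**
.***..*.*..*....
*.*.***.*****...
*.*..*...***.*..
tick 11 is *.*..*...***.*.., still not uniform .

no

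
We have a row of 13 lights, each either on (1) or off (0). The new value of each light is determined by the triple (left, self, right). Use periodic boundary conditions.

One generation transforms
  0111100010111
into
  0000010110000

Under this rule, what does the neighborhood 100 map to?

1

At position 5 the neighborhood is 100; the next row has 1 there.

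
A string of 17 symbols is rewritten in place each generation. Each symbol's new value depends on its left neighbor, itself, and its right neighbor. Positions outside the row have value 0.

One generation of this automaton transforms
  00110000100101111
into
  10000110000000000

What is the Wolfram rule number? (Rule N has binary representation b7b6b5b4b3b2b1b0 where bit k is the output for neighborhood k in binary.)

position 14: 111 → 0  (bit 7 = 0)
position 3: 110 → 0  (bit 6 = 0)
position 12: 101 → 0  (bit 5 = 0)
position 4: 100 → 0  (bit 4 = 0)
position 2: 011 → 0  (bit 3 = 0)
position 8: 010 → 0  (bit 2 = 0)
position 1: 001 → 0  (bit 1 = 0)
position 0: 000 → 1  (bit 0 = 1)
bits b7..b0 = 00000001 = 1

1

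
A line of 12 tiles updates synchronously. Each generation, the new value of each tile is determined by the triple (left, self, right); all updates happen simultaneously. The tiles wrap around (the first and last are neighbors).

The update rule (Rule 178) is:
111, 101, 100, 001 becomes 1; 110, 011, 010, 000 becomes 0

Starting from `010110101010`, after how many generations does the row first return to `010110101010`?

2

generation 1: 101001010101
generation 2: 010110101010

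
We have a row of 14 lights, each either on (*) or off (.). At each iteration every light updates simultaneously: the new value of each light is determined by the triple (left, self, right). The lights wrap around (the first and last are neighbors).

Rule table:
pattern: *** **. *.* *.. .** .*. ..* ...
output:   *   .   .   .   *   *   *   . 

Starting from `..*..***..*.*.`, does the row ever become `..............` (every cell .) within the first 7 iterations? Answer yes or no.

iteration 1: .**.***..**.*.
iteration 2: **..**..**..*.
iteration 3: *..**..**..**.
iteration 4: *.**..**..**..
iteration 5: *.*..**..**..*
iteration 6: ..*.**..**..**
iteration 7: .**.*..**..**.
iteration 7 is .**.*..**..**., still not uniform .

no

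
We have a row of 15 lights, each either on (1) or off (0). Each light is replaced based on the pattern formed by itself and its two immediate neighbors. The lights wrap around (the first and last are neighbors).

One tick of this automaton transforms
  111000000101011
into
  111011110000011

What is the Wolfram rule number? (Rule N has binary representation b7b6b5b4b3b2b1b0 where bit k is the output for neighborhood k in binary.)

201

position 0: 111 → 1  (bit 7 = 1)
position 2: 110 → 1  (bit 6 = 1)
position 10: 101 → 0  (bit 5 = 0)
position 3: 100 → 0  (bit 4 = 0)
position 13: 011 → 1  (bit 3 = 1)
position 9: 010 → 0  (bit 2 = 0)
position 8: 001 → 0  (bit 1 = 0)
position 4: 000 → 1  (bit 0 = 1)
bits b7..b0 = 11001001 = 201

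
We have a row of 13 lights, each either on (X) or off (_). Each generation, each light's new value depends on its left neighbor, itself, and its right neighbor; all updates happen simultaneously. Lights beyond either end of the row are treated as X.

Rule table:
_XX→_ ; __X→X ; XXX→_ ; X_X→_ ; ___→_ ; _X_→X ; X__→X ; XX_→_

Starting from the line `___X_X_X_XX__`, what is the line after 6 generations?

_X___________

X_XX_X_X___XX
_____X_XX_X__
X___XX____XXX
_X_X__X__X___
_X_XXXXXXXX_X
_X___________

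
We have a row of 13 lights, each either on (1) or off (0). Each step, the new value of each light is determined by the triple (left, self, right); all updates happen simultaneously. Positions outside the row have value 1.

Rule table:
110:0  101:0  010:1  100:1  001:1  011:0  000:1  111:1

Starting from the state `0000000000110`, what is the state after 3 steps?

1111111111000
1111111110111
1111111100011

1111111100011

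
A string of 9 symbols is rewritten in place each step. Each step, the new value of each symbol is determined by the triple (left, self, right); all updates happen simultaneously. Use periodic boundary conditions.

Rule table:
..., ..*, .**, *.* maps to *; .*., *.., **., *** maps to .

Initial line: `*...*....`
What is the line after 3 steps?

..**..***
.**..**..
**..**..*

**..**..*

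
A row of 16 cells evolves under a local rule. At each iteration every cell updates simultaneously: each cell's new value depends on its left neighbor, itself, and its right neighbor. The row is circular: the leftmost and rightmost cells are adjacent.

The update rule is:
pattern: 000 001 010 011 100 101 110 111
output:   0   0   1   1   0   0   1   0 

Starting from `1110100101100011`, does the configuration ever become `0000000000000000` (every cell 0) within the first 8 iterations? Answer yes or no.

0010100101100010
0010100101100010  (fixed point — unchanged through iteration 8)
iteration 8 is 0010100101100010, still not uniform 0

no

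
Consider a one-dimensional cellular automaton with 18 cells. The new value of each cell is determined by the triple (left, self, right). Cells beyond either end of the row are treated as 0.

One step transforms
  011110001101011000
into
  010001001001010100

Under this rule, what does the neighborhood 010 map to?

1

At position 11 the neighborhood is 010; the next row has 1 there.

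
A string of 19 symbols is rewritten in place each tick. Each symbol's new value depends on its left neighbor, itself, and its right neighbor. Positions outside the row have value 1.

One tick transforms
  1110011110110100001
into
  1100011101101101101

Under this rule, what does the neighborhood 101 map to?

At position 9 the neighborhood is 101; the next row has 1 there.

1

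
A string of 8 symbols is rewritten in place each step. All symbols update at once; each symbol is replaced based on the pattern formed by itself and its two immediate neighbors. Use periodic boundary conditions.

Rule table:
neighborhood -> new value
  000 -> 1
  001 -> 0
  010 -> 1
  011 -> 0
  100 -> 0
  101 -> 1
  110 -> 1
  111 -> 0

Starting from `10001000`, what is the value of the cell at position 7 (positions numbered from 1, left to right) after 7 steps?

0

10101010
11111111
00000000
11111111  (repeats step 2; period 2)
step 7: 00000000
position 7 holds 0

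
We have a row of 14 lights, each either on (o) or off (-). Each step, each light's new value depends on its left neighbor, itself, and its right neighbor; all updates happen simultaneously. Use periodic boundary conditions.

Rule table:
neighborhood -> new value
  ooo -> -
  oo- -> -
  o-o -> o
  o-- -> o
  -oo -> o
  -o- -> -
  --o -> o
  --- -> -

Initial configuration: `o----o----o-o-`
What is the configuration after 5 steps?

o-o-oo-o-o-o-o

-o--o-o--o-o-o
o-oo-o-oo-o-o-
-oo-o-oo-o-o-o
oo-o-oo-o-o-o-
o-o-oo-o-o-o-o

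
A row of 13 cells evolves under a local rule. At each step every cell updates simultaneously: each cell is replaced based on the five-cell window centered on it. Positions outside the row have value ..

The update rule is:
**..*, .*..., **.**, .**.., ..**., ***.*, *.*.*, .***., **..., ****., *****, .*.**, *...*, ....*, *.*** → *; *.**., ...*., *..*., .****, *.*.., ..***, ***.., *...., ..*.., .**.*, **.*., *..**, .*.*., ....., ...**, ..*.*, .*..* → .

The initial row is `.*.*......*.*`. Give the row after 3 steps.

....*...*....
..*..**..*...
*....***..*..

*....***..*..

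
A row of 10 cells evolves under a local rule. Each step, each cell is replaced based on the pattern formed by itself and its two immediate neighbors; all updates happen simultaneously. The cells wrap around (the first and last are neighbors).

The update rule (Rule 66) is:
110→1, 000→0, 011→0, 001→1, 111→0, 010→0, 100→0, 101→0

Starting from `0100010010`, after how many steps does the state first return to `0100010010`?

1000100100
0001001001
0010010010
0100100100
1001001000
0010010001
0100100010
1001000100
0010001001
0100010010

10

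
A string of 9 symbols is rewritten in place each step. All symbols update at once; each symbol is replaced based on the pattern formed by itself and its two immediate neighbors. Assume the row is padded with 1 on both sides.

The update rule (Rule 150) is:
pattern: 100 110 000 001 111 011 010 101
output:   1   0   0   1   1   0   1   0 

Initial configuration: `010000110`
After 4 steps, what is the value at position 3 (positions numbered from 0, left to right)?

011001000
000111101
101011000
001000101
position 3 holds 0

0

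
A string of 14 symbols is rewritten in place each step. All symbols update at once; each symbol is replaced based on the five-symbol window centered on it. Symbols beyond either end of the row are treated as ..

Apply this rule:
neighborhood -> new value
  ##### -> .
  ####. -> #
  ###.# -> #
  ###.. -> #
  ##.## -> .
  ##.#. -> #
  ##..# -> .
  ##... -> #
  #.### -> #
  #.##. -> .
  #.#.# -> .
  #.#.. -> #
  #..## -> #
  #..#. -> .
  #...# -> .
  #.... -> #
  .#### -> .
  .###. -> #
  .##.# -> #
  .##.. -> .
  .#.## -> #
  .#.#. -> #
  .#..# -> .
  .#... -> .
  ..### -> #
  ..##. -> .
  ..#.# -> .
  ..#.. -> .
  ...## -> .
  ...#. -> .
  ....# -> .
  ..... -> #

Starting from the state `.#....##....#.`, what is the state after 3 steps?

step 1: ...#....##....
step 2: #....#....####
step 3: ..#....#..#.##

..#....#..#.##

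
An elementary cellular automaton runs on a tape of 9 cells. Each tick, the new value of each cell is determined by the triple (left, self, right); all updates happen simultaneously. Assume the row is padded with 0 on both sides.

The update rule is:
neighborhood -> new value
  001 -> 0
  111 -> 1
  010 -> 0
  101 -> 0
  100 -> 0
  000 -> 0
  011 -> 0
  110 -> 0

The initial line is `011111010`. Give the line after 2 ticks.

001110000
000100000

000100000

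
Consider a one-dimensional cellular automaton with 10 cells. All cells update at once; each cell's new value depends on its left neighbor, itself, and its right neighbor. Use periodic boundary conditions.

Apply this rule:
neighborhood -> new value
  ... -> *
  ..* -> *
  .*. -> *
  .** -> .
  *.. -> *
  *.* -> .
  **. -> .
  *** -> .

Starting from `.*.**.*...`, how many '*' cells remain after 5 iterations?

6

iteration 1: **....****
iteration 2: ..****....
iteration 3: **....****  (repeats iteration 1; period 2)
iteration 5: **....****
count of *: 6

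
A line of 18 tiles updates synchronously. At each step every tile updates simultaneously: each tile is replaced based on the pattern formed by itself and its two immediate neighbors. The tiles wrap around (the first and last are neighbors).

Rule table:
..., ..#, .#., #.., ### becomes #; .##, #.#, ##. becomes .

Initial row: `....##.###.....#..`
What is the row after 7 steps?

####....#.########
###.#####..#######
##...###.##.######
#.###.#......#####
...#..#######.####
######.#####...##.
.####...###.###...

.####...###.###...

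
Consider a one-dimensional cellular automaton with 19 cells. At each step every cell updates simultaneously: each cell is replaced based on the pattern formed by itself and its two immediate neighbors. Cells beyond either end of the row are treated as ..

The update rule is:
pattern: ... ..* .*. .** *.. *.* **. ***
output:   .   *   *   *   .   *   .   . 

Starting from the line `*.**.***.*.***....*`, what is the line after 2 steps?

step 1: ***.**..****.....**
step 2: *..**..**.......**.

*..**..**.......**.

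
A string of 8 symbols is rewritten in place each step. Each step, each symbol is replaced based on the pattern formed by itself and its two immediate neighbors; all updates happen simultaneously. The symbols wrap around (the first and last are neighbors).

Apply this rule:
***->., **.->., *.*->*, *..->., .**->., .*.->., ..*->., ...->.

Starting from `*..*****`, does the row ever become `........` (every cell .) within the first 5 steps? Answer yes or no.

........
all cells are . at step 1

yes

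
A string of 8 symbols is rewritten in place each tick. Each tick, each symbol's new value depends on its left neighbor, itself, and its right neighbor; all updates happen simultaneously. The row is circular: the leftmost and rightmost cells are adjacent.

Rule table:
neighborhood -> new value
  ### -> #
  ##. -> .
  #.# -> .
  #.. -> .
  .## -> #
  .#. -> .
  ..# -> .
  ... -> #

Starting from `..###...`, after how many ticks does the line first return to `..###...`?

#.##..##
..#...##
....#.#.
###.....
##..###.
#...##..
..#.#...
#.....##
..###.##
..##..#.
#.#.....
....###.
###.##..
##..#...
#.....#.
..###...

16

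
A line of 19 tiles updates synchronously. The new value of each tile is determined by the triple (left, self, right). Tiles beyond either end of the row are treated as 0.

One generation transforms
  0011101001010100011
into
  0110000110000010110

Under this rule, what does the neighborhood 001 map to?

1

At position 1 the neighborhood is 001; the next row has 1 there.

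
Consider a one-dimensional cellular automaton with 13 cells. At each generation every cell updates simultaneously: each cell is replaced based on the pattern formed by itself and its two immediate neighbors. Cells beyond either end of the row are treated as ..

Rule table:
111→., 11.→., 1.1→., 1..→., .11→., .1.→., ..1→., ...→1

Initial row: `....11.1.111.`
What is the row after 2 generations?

generation 1: 111..........
generation 2: ....111111111

....111111111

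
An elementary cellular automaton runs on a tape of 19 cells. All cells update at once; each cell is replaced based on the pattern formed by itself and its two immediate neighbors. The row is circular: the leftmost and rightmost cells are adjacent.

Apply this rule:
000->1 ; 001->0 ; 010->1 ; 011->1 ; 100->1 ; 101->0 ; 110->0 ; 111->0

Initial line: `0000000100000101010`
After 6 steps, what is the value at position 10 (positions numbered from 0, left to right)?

step 1: 1111110111110101011
step 2: 0000000100000101010  (repeats step 0; period 2)
step 6: 0000000100000101010
position 10 holds 0

0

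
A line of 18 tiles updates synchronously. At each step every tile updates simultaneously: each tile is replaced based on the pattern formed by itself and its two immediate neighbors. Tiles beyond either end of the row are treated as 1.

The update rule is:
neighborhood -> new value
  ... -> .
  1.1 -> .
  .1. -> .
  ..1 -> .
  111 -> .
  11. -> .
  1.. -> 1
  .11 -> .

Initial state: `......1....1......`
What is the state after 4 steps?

1......1....1.....
.1......1....1....
..1......1....1...
1..1......1....1..

1..1......1....1..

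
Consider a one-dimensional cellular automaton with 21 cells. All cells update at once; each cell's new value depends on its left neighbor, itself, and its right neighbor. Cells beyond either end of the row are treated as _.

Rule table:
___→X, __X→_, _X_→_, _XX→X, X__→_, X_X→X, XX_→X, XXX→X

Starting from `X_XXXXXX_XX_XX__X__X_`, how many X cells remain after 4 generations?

_XXXXXXXXXXXXX_______
_XXXXXXXXXXXXX_XXXXXX
_XXXXXXXXXXXXXXXXXXXX
_XXXXXXXXXXXXXXXXXXXX
count of X: 20

20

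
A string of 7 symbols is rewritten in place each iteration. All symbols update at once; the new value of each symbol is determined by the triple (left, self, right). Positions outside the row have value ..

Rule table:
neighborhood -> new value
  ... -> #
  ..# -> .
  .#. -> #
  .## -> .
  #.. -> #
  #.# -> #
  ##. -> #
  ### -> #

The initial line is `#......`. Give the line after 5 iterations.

##..###

iteration 1: #######
iteration 2: .######
iteration 3: ..#####
iteration 4: #..####
iteration 5: ##..###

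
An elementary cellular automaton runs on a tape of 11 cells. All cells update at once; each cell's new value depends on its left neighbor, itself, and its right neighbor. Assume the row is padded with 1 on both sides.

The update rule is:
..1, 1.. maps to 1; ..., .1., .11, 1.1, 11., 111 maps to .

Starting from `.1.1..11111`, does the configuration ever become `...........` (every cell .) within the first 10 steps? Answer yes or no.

yes

step 1: ....11.....
step 2: 1..1..1...1
step 3: .11.11.1.1.
step 4: ...........
all cells are . at step 4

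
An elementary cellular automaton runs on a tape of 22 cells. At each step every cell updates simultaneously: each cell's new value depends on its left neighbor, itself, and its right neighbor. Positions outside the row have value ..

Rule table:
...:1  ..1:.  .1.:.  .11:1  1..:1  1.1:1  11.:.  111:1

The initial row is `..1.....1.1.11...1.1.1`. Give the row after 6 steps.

.1.1.1.1.11.1.1.1.1.11

1..1111..1.11.11..1.1.
.1.111.1..11.11.1..1.1
..111.1.1.1.11.1.1..1.
1.11.1.1.1.11.1.1.1..1
.11.1.1.1.11.1.1.1.1..
.1.1.1.1.11.1.1.1.1.11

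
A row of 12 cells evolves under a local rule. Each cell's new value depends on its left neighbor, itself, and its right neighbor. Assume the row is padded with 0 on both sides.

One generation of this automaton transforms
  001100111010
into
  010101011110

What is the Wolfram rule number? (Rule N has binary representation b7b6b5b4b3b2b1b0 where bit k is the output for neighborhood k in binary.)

230

position 7: 111 → 1  (bit 7 = 1)
position 3: 110 → 1  (bit 6 = 1)
position 9: 101 → 1  (bit 5 = 1)
position 4: 100 → 0  (bit 4 = 0)
position 2: 011 → 0  (bit 3 = 0)
position 10: 010 → 1  (bit 2 = 1)
position 1: 001 → 1  (bit 1 = 1)
position 0: 000 → 0  (bit 0 = 0)
bits b7..b0 = 11100110 = 230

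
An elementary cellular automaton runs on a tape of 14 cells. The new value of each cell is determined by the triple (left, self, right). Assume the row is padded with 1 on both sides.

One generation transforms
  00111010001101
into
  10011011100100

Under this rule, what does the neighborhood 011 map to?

0

At position 2 the neighborhood is 011; the next row has 0 there.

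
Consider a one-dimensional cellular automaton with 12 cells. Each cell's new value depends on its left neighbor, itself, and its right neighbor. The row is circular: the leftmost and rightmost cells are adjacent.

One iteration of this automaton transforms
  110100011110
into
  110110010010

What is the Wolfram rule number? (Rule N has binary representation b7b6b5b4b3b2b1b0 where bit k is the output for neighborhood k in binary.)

92

position 8: 111 → 0  (bit 7 = 0)
position 1: 110 → 1  (bit 6 = 1)
position 2: 101 → 0  (bit 5 = 0)
position 4: 100 → 1  (bit 4 = 1)
position 0: 011 → 1  (bit 3 = 1)
position 3: 010 → 1  (bit 2 = 1)
position 6: 001 → 0  (bit 1 = 0)
position 5: 000 → 0  (bit 0 = 0)
bits b7..b0 = 01011100 = 92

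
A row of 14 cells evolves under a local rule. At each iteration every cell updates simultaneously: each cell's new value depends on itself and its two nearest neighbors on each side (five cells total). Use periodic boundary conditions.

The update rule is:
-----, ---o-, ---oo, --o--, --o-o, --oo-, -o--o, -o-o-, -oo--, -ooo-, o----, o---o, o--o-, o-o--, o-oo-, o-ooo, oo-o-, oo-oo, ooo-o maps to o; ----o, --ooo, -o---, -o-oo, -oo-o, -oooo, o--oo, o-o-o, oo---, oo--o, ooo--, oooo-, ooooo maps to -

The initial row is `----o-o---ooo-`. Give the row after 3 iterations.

--oo---ooooooo

oo-oooo-oo-o--
o-oo--ooo-ooo-
--oo---ooooooo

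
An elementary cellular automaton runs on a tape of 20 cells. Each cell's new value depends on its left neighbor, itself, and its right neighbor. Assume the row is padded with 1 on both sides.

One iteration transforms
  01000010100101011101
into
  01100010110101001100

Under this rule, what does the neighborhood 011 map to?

0

At position 15 the neighborhood is 011; the next row has 0 there.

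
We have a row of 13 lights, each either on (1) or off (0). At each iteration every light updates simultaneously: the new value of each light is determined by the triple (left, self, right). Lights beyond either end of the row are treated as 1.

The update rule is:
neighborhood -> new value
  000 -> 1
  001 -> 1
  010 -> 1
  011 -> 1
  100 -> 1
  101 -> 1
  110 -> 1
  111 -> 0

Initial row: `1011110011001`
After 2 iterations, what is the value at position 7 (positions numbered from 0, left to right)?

0

1110011111111
0011110000000
position 7 holds 0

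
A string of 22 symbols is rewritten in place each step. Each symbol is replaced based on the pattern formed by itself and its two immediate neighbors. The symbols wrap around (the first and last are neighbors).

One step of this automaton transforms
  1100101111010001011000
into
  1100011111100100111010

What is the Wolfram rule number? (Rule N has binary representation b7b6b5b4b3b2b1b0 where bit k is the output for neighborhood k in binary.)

233

position 7: 111 → 1  (bit 7 = 1)
position 1: 110 → 1  (bit 6 = 1)
position 5: 101 → 1  (bit 5 = 1)
position 2: 100 → 0  (bit 4 = 0)
position 0: 011 → 1  (bit 3 = 1)
position 4: 010 → 0  (bit 2 = 0)
position 3: 001 → 0  (bit 1 = 0)
position 13: 000 → 1  (bit 0 = 1)
bits b7..b0 = 11101001 = 233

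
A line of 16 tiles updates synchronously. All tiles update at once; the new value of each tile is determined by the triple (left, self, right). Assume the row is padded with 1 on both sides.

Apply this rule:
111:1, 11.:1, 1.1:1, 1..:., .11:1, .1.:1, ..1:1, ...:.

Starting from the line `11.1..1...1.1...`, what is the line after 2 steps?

step 1: 1111.11..1111..1
step 2: 1111111.11111.11

1111111.11111.11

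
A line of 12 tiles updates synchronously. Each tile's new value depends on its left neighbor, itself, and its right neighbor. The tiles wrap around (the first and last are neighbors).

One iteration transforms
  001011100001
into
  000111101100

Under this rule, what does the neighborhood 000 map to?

1

At position 8 the neighborhood is 000; the next row has 1 there.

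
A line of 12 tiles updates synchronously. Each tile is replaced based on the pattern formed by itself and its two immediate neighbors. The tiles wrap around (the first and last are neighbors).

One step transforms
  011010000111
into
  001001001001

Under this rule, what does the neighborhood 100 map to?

1

At position 5 the neighborhood is 100; the next row has 1 there.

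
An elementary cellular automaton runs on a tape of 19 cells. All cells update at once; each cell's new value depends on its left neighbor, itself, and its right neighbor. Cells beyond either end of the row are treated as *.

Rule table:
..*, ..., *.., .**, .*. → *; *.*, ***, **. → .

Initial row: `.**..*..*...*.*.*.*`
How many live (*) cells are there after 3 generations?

.*.**********.*.*.*
.*.*..........*.*.*
.*.************.*.*
count of *: 15

15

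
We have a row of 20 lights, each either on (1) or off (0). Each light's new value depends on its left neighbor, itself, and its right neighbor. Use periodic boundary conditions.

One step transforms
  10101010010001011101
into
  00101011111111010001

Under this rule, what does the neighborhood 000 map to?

1

At position 11 the neighborhood is 000; the next row has 1 there.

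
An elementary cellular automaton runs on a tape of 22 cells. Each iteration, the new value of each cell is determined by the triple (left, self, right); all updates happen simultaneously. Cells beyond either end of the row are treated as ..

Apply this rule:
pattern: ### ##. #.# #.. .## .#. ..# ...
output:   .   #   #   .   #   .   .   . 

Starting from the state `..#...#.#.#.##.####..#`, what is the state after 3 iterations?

.......#.#.#####..#...
........#.##...#......
.........###..........

.........###..........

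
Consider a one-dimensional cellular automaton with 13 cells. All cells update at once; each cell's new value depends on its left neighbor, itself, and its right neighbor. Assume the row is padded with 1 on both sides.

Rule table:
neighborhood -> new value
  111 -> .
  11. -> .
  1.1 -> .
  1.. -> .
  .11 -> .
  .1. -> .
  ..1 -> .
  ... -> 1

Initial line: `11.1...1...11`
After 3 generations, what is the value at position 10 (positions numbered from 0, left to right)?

.

.....1...1...
.111...1...1.
.....1...1...
position 10 holds .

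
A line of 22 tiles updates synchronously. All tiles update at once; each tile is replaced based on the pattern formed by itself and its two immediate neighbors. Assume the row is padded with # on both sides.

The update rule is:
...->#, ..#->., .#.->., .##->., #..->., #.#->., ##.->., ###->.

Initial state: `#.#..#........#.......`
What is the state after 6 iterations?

.......######...#####.
.#####........#.......
.......######...#####.  (repeats iteration 1; period 2)
iteration 6: .#####........#.......

.#####........#.......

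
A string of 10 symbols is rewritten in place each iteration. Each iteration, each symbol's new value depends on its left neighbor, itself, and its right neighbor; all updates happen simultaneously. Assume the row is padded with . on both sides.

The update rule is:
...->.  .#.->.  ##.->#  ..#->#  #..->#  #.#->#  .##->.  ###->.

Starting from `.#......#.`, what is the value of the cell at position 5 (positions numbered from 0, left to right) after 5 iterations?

.

#.#....#.#
.#.#..#.#.
#.#.##.#.#
.#.#.##.#.
#.#.#.##.#
position 5 holds .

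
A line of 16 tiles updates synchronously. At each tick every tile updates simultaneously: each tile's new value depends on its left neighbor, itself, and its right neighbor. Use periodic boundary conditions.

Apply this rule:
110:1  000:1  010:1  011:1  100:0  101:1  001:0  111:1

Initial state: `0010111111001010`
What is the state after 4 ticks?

1111111111001111

tick 1: 1011111111001110
tick 2: 1111111111001111
tick 3: 1111111111001111  (fixed point — unchanged through tick 4)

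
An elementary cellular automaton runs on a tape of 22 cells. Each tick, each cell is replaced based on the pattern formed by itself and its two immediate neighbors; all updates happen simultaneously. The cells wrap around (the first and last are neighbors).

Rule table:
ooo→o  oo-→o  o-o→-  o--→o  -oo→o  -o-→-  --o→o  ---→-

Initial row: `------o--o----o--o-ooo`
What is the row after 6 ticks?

oooo-ooooooooooooooooo

o----o-oo-o--o-oo--ooo
oo--o--oo--oo--ooooooo
oooo-ooooooooooooooooo
oooo-ooooooooooooooooo  (fixed point — unchanged through tick 6)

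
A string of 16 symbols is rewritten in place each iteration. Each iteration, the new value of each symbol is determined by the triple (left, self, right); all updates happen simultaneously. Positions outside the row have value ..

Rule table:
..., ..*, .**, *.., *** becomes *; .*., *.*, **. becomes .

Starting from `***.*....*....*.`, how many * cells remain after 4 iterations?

11

**...****.****.*
*.******..***...
..*****.****.***
******..***..**.
count of *: 11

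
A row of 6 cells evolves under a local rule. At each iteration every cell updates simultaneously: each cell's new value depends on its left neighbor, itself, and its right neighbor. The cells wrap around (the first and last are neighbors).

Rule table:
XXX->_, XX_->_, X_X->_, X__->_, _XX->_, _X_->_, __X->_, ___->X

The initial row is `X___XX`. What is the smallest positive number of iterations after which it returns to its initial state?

iteration 1: __X___
iteration 2: X___XX

2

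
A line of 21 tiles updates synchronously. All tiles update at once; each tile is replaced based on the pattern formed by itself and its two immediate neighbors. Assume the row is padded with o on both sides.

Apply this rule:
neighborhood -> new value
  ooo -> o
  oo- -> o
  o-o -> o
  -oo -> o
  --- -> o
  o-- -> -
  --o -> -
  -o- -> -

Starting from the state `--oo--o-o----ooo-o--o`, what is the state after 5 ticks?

--ooo--oooooooooooooo

--oo---o--oo-oooo---o
--oo-o----ooooooo-o-o
--ooo--oo-oooooooo-oo
--ooo--oooooooooooooo
--ooo--oooooooooooooo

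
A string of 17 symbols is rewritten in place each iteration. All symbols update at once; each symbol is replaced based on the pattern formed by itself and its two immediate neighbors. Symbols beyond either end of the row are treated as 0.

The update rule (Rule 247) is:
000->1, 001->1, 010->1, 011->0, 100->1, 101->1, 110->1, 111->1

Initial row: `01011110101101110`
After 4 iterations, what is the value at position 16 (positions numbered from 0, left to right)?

iteration 1: 11101111110110111
iteration 2: 01110111111011011
iteration 3: 10111011111101101
iteration 4: 11011101111110111
position 16 holds 1

1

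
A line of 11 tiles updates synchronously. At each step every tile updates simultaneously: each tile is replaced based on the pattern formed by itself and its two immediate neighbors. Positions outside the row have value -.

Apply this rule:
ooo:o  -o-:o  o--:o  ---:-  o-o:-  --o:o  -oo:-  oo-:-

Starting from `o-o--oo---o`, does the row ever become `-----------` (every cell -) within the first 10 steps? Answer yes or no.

no

o-ooo--o-oo
o--o-ooo---
oooo--o-o--
-oo-ooo-oo-
o----o----o
oo--ooo--oo
--oo-o-oo--
-o---o---o-
ooo-ooo-ooo
-o---o---o-
step 10 is -o---o---o-, still not uniform -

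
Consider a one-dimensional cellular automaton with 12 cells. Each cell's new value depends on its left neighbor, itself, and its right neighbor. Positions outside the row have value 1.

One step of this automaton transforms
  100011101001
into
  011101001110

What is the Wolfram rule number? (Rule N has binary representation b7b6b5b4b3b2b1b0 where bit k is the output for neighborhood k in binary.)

151

position 5: 111 → 1  (bit 7 = 1)
position 0: 110 → 0  (bit 6 = 0)
position 7: 101 → 0  (bit 5 = 0)
position 1: 100 → 1  (bit 4 = 1)
position 4: 011 → 0  (bit 3 = 0)
position 8: 010 → 1  (bit 2 = 1)
position 3: 001 → 1  (bit 1 = 1)
position 2: 000 → 1  (bit 0 = 1)
bits b7..b0 = 10010111 = 151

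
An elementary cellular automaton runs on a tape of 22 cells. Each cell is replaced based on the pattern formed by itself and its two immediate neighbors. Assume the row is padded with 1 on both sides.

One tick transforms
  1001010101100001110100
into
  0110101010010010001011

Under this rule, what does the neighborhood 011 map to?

At position 9 the neighborhood is 011; the next row has 0 there.

0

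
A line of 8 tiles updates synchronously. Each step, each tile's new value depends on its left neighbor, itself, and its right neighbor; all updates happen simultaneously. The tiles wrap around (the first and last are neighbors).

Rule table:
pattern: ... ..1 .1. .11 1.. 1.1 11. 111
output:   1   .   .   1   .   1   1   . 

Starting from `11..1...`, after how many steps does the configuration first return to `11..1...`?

11....1.
11.11..1
.1111..1
11..1...

4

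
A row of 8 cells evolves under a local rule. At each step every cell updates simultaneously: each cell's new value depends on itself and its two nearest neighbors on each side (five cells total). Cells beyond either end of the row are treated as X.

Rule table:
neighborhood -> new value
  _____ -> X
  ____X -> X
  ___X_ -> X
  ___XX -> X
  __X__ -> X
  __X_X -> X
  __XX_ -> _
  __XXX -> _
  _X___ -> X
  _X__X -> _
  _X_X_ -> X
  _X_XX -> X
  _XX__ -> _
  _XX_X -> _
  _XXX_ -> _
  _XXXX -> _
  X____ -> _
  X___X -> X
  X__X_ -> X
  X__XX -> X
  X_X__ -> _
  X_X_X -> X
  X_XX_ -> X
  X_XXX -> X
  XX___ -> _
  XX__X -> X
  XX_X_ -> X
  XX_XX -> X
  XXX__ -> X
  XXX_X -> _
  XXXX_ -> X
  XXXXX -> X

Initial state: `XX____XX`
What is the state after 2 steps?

XX__XX__
XXXX__XX

XXXX__XX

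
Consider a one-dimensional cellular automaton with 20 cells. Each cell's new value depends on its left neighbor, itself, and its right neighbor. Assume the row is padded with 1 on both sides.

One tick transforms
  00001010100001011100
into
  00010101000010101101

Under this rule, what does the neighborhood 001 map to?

1

At position 3 the neighborhood is 001; the next row has 1 there.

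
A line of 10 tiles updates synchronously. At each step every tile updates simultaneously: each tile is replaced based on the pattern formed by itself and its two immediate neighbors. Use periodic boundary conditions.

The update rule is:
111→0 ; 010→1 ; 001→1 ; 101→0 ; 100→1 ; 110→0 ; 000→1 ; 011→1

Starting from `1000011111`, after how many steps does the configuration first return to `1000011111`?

0111110000
1100001111
0011111000
1110000111
0001111100
1111000011
0000111110
1111100001
0000011111
1111110000
1000001111
0111111000
1100000111
0011111100
1110000011
0001111110
1111000001
0000111111
1111100000
1000011111

20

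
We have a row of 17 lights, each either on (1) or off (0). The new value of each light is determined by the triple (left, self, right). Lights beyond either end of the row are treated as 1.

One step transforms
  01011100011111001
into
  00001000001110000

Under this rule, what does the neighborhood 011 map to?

0

At position 3 the neighborhood is 011; the next row has 0 there.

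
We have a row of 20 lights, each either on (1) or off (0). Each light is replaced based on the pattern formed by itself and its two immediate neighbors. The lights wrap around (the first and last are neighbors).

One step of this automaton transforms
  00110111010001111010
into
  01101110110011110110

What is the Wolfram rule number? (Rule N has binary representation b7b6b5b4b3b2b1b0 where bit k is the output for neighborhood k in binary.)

174

position 6: 111 → 1  (bit 7 = 1)
position 3: 110 → 0  (bit 6 = 0)
position 4: 101 → 1  (bit 5 = 1)
position 10: 100 → 0  (bit 4 = 0)
position 2: 011 → 1  (bit 3 = 1)
position 9: 010 → 1  (bit 2 = 1)
position 1: 001 → 1  (bit 1 = 1)
position 0: 000 → 0  (bit 0 = 0)
bits b7..b0 = 10101110 = 174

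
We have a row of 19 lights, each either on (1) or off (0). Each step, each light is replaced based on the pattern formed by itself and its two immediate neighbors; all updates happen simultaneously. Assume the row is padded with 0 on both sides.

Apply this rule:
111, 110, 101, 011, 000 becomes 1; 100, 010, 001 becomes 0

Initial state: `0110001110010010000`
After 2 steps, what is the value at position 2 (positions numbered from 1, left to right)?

1

0110101110000000111
0111011110111110111
position 2 holds 1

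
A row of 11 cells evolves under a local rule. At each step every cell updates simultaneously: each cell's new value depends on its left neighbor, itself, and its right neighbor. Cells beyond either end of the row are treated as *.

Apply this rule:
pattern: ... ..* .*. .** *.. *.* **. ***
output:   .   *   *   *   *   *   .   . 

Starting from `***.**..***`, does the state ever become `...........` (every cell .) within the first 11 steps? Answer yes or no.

...**.***..
*.**.**..**
.**.**.***.
**.**.**..*
..**.**.***
***.**.**..
...**.**.**
*.**.**.**.
.**.**.**.*
**.**.**.**
..**.**.**.
step 11 is ..**.**.**., still not uniform .

no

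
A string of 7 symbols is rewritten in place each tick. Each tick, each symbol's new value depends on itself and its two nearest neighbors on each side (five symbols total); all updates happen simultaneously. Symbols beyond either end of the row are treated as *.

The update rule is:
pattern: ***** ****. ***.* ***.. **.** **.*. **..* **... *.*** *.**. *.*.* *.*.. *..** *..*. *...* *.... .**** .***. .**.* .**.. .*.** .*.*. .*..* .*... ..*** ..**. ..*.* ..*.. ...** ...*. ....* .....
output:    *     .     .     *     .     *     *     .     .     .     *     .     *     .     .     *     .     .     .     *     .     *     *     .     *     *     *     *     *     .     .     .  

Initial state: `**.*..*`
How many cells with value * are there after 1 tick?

4

..*.***
count of *: 4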